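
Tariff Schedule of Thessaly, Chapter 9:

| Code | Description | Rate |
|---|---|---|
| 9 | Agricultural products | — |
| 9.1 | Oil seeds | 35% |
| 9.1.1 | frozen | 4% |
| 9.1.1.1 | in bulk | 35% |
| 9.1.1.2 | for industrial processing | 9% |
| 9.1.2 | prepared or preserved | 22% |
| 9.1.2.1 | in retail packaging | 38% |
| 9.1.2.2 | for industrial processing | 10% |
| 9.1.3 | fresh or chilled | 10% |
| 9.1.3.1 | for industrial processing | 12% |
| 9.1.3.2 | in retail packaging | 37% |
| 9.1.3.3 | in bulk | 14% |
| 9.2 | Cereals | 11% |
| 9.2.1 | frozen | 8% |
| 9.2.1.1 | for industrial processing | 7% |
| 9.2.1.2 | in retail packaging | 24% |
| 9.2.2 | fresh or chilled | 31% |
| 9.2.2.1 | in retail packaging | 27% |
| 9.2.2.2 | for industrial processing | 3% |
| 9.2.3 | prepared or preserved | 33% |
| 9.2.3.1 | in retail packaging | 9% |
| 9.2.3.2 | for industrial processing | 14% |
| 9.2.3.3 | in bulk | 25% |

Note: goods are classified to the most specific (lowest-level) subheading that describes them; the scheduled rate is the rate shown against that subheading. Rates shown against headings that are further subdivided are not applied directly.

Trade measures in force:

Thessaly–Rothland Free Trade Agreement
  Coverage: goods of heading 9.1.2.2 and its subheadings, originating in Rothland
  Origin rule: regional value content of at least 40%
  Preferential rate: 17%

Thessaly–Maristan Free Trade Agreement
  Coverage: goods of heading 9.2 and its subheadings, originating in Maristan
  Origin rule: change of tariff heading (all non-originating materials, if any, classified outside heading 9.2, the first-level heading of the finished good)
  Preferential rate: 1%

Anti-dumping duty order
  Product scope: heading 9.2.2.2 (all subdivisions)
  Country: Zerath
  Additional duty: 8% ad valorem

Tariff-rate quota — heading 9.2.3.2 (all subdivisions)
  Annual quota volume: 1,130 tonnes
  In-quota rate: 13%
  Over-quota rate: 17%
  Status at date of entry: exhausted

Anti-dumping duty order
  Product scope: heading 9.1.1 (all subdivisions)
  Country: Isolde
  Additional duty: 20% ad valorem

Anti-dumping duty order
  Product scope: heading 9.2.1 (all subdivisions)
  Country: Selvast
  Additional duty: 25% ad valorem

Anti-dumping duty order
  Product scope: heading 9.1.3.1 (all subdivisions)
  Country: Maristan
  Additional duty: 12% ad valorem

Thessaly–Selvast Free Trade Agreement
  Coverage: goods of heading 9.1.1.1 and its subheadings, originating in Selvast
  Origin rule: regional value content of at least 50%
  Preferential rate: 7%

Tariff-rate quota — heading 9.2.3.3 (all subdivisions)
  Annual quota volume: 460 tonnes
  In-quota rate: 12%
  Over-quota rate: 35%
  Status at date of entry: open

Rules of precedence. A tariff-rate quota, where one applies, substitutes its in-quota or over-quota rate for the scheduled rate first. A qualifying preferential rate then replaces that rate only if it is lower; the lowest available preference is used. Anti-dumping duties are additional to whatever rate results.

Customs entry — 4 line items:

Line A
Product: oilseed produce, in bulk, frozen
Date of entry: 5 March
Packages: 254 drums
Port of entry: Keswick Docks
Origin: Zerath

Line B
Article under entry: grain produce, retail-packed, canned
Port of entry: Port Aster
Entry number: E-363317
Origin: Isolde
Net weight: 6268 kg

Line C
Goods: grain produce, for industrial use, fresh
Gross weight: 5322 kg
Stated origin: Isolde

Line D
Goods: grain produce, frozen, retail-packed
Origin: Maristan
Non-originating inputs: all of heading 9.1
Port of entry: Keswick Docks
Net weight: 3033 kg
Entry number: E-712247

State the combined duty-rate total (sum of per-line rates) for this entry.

48%

Line A: oilseed → 9.1; frozen → 9.1.1; in bulk → 9.1.1.1. Scheduled 35%. No special measure applies. → 35%.
Line B: grain → 9.2; canned → 9.2.3; retail-packed → 9.2.3.1. Scheduled 9%. No special measure applies. → 9%.
Line C: grain → 9.2; fresh → 9.2.2; for industrial use → 9.2.2.2. Scheduled 3%. No special measure applies. → 3%.
Line D: grain → 9.2; frozen → 9.2.1; retail-packed → 9.2.1.2. Scheduled 24%. Maristan agreement on 9.2: CTH met → 1% available; preferential 1%. → 1%.
Sum: 35% + 9% + 3% + 1% = 48%.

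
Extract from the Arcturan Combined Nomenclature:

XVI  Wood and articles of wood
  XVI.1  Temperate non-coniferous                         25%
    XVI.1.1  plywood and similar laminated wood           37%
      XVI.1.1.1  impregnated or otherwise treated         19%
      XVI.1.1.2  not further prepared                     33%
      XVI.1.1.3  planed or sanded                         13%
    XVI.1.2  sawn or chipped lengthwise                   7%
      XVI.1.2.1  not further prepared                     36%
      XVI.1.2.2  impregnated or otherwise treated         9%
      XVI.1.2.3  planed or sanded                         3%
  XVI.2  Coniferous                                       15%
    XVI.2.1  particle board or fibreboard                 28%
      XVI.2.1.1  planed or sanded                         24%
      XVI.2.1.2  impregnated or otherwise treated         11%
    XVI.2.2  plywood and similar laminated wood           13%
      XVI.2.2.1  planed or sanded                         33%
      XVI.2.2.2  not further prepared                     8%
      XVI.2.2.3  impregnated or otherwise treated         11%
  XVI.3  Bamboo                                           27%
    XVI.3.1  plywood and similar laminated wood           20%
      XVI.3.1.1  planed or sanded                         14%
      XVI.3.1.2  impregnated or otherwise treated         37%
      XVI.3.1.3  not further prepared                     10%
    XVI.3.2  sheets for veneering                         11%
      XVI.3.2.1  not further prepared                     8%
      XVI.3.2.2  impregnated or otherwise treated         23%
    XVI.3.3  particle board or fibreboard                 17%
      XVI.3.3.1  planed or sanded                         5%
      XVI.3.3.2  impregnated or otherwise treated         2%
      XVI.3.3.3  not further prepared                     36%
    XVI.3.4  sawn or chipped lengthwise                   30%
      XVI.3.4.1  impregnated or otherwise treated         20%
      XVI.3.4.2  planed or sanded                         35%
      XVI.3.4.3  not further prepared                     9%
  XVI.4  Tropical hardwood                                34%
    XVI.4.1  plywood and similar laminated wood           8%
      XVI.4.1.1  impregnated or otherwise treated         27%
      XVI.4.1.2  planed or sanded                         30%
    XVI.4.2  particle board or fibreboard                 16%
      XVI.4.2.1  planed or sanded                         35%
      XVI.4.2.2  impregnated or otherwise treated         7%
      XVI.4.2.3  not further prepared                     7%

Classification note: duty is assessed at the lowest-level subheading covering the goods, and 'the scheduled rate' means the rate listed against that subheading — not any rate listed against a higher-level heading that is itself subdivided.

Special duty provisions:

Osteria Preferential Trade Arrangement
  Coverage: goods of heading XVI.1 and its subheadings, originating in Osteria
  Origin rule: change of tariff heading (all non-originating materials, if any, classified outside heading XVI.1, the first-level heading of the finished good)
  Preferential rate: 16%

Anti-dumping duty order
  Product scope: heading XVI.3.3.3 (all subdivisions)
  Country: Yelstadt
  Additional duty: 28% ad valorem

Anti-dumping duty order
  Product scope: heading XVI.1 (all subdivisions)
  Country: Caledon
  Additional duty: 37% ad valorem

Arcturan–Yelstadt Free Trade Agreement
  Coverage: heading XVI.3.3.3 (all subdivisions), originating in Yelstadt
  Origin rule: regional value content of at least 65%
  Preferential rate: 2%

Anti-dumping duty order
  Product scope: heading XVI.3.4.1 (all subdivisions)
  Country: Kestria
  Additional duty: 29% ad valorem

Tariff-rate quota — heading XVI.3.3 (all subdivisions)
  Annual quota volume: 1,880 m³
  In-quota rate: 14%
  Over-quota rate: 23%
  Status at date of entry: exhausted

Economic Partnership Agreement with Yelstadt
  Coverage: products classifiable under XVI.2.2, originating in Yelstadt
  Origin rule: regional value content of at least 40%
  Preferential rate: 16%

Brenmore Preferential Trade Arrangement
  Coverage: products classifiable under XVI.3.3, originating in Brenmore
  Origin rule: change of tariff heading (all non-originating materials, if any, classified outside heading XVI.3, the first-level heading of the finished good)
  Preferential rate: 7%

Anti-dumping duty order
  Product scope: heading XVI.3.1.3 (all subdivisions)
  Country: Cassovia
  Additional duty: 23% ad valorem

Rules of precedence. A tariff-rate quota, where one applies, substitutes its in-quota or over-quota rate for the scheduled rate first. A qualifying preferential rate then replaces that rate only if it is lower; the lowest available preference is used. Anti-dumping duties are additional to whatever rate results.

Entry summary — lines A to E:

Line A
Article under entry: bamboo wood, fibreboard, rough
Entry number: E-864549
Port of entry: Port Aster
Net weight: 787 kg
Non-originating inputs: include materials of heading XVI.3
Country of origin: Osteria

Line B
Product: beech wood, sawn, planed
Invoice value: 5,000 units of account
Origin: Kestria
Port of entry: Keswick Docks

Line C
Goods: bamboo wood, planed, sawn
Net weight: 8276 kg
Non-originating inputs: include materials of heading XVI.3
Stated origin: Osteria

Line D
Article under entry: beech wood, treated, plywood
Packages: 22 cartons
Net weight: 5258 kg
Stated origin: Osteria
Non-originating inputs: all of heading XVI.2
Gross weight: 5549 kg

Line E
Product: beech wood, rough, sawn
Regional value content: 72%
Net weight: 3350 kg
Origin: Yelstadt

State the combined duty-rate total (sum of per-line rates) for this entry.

113%

Line A: bamboo → XVI.3; fibreboard → XVI.3.3; rough → XVI.3.3.3. Scheduled 36%. quota on XVI.3.3 exhausted → over-quota 23%; Osteria agreement on XVI.1: XVI.3.3.3 not covered. → 23%.
Line B: beech → XVI.1; sawn → XVI.1.2; planed → XVI.1.2.3. Scheduled 3%. No special measure applies. → 3%.
Line C: bamboo → XVI.3; sawn → XVI.3.4; planed → XVI.3.4.2. Scheduled 35%. Osteria agreement on XVI.1: XVI.3.4.2 not covered. → 35%.
Line D: beech → XVI.1; plywood → XVI.1.1; treated → XVI.1.1.1. Scheduled 19%. Osteria agreement on XVI.1: CTH met → 16% available; preferential 16%. → 16%.
Line E: beech → XVI.1; sawn → XVI.1.2; rough → XVI.1.2.1. Scheduled 36%. Yelstadt agreement on XVI.3.3.3: XVI.1.2.1 not covered; Yelstadt agreement on XVI.2.2: XVI.1.2.1 not covered. → 36%.
Sum: 23% + 3% + 35% + 16% + 36% = 113%.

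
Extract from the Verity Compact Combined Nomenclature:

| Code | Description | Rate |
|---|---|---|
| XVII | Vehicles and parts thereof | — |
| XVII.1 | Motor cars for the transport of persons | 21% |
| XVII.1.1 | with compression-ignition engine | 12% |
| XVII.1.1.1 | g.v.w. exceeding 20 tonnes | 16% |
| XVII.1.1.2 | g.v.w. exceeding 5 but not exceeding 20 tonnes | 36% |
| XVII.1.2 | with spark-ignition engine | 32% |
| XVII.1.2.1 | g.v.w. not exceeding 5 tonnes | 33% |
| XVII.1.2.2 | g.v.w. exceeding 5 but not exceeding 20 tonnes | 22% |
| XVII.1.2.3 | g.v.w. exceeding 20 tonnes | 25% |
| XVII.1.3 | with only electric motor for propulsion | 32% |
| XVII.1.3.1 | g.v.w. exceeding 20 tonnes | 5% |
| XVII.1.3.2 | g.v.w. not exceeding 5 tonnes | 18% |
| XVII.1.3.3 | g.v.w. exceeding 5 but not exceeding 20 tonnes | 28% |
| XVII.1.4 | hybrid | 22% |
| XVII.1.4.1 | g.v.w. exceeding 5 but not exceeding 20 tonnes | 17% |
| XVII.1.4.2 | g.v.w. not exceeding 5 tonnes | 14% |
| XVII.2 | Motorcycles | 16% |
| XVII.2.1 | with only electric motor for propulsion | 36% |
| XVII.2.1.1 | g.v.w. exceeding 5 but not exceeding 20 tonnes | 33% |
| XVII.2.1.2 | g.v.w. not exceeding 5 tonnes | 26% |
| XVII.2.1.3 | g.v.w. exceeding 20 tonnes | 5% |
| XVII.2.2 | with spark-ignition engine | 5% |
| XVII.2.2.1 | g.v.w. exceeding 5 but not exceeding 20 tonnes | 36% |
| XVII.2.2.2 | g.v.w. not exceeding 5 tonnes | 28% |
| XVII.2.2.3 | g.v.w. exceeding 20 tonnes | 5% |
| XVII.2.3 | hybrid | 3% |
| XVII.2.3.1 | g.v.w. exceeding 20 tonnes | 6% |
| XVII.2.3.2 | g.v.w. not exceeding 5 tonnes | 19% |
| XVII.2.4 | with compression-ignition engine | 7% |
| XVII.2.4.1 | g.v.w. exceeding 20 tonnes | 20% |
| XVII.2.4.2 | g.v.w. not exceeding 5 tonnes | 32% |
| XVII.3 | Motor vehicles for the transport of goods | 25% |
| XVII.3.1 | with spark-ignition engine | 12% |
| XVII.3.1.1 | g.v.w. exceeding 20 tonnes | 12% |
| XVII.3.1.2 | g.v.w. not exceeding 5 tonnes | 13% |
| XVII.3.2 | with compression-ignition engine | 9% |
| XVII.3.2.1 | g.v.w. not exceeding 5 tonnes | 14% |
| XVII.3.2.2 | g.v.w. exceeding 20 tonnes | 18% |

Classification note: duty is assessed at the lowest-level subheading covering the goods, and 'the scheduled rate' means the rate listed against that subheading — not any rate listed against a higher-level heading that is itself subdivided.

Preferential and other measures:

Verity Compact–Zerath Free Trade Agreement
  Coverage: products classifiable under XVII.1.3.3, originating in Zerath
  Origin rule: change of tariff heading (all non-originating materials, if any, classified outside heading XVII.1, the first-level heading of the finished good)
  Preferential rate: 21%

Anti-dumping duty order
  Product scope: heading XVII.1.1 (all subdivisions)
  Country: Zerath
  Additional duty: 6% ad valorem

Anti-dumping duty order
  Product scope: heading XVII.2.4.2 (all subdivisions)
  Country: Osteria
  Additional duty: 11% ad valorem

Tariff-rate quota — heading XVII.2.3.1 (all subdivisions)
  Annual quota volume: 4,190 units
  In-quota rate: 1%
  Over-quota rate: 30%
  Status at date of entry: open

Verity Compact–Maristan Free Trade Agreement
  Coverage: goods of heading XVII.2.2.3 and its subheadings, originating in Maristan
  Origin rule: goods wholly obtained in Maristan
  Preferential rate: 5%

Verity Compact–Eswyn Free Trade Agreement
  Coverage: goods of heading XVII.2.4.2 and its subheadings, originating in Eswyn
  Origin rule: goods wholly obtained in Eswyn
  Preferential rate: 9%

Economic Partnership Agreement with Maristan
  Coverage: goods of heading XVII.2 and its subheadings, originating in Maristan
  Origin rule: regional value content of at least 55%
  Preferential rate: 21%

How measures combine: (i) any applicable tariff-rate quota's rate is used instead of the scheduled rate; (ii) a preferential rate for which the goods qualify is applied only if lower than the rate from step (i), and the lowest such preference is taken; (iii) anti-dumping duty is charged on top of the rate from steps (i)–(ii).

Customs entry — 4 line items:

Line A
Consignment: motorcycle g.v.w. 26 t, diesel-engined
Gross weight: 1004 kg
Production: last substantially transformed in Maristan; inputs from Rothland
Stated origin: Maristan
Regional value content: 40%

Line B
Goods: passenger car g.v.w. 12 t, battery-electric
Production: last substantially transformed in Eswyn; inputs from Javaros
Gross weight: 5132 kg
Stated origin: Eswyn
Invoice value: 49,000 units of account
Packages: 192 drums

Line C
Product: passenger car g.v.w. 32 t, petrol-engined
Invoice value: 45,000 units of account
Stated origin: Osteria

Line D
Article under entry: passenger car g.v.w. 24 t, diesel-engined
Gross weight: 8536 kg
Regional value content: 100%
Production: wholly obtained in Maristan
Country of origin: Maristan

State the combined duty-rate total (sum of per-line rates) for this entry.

Line A: motorcycle → XVII.2; diesel-engined → XVII.2.4; g.v.w. 26 t → XVII.2.4.1. Scheduled 20%. Maristan agreement on XVII.2.2.3: XVII.2.4.1 not covered; Maristan agreement on XVII.2: RVC < 55%. → 20%.
Line B: passenger car → XVII.1; battery-electric → XVII.1.3; g.v.w. 12 t → XVII.1.3.3. Scheduled 28%. Eswyn agreement on XVII.2.4.2: XVII.1.3.3 not covered. → 28%.
Line C: passenger car → XVII.1; petrol-engined → XVII.1.2; g.v.w. 32 t → XVII.1.2.3. Scheduled 25%. No special measure applies. → 25%.
Line D: passenger car → XVII.1; diesel-engined → XVII.1.1; g.v.w. 24 t → XVII.1.1.1. Scheduled 16%. Maristan agreement on XVII.2.2.3: XVII.1.1.1 not covered; Maristan agreement on XVII.2: XVII.1.1.1 not covered. → 16%.
Sum: 20% + 28% + 25% + 16% = 89%.

89%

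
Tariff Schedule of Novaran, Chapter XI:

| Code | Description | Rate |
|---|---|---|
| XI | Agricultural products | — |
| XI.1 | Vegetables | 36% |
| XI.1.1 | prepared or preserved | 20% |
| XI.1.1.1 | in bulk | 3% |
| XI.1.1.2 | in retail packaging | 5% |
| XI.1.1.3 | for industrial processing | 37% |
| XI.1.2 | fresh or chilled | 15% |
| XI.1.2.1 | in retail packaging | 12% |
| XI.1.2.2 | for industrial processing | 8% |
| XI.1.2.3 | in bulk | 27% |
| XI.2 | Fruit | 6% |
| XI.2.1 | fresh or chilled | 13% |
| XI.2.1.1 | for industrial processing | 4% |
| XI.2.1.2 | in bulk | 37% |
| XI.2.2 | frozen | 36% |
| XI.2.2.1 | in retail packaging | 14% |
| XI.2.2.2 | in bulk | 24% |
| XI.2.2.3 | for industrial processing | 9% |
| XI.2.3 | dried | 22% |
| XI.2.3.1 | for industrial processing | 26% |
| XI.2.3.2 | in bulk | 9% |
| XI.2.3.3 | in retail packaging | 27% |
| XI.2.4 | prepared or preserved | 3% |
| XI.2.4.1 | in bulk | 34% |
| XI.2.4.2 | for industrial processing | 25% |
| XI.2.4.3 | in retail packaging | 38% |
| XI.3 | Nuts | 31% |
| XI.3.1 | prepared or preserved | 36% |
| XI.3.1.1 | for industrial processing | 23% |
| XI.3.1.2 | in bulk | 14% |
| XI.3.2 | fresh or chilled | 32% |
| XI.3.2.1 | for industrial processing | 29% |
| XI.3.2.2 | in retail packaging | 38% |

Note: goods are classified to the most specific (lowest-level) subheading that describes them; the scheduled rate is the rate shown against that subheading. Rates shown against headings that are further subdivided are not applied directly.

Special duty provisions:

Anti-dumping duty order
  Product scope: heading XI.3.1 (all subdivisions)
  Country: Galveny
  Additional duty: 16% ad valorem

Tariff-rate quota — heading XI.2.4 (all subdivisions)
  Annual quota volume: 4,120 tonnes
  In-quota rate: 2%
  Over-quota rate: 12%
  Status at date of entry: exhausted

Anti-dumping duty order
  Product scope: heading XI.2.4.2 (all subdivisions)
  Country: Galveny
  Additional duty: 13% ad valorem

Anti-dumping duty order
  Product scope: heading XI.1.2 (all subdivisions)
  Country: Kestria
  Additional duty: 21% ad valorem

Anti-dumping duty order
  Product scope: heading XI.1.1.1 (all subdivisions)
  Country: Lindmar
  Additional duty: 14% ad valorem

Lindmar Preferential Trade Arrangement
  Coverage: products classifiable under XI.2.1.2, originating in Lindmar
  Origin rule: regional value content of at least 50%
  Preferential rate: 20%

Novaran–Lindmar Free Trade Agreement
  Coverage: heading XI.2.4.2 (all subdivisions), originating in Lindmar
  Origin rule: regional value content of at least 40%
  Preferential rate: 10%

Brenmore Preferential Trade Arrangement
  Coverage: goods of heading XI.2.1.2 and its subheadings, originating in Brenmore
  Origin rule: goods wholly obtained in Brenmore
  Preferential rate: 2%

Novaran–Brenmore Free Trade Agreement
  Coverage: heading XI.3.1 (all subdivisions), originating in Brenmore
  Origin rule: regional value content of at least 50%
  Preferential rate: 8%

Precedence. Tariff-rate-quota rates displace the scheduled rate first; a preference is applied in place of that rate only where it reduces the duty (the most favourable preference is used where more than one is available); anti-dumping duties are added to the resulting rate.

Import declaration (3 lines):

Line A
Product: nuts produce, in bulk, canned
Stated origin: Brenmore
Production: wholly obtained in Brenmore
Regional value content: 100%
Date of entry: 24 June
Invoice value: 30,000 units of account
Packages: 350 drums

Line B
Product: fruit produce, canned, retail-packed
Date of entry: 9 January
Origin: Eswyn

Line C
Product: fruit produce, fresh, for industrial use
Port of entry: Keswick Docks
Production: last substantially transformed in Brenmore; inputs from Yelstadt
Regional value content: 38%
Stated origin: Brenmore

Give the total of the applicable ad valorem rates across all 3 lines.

Line A: nuts → XI.3; canned → XI.3.1; in bulk → XI.3.1.2. Scheduled 14%. Brenmore agreement on XI.2.1.2: XI.3.1.2 not covered; Brenmore agreement on XI.3.1: RVC ≥ 50% → 8% available; preferential 8%. → 8%.
Line B: fruit → XI.2; canned → XI.2.4; retail-packed → XI.2.4.3. Scheduled 38%. quota on XI.2.4 exhausted → over-quota 12%. → 12%.
Line C: fruit → XI.2; fresh → XI.2.1; for industrial use → XI.2.1.1. Scheduled 4%. Brenmore agreement on XI.2.1.2: XI.2.1.1 not covered; Brenmore agreement on XI.3.1: XI.2.1.1 not covered. → 4%.
Sum: 8% + 12% + 4% = 24%.

24%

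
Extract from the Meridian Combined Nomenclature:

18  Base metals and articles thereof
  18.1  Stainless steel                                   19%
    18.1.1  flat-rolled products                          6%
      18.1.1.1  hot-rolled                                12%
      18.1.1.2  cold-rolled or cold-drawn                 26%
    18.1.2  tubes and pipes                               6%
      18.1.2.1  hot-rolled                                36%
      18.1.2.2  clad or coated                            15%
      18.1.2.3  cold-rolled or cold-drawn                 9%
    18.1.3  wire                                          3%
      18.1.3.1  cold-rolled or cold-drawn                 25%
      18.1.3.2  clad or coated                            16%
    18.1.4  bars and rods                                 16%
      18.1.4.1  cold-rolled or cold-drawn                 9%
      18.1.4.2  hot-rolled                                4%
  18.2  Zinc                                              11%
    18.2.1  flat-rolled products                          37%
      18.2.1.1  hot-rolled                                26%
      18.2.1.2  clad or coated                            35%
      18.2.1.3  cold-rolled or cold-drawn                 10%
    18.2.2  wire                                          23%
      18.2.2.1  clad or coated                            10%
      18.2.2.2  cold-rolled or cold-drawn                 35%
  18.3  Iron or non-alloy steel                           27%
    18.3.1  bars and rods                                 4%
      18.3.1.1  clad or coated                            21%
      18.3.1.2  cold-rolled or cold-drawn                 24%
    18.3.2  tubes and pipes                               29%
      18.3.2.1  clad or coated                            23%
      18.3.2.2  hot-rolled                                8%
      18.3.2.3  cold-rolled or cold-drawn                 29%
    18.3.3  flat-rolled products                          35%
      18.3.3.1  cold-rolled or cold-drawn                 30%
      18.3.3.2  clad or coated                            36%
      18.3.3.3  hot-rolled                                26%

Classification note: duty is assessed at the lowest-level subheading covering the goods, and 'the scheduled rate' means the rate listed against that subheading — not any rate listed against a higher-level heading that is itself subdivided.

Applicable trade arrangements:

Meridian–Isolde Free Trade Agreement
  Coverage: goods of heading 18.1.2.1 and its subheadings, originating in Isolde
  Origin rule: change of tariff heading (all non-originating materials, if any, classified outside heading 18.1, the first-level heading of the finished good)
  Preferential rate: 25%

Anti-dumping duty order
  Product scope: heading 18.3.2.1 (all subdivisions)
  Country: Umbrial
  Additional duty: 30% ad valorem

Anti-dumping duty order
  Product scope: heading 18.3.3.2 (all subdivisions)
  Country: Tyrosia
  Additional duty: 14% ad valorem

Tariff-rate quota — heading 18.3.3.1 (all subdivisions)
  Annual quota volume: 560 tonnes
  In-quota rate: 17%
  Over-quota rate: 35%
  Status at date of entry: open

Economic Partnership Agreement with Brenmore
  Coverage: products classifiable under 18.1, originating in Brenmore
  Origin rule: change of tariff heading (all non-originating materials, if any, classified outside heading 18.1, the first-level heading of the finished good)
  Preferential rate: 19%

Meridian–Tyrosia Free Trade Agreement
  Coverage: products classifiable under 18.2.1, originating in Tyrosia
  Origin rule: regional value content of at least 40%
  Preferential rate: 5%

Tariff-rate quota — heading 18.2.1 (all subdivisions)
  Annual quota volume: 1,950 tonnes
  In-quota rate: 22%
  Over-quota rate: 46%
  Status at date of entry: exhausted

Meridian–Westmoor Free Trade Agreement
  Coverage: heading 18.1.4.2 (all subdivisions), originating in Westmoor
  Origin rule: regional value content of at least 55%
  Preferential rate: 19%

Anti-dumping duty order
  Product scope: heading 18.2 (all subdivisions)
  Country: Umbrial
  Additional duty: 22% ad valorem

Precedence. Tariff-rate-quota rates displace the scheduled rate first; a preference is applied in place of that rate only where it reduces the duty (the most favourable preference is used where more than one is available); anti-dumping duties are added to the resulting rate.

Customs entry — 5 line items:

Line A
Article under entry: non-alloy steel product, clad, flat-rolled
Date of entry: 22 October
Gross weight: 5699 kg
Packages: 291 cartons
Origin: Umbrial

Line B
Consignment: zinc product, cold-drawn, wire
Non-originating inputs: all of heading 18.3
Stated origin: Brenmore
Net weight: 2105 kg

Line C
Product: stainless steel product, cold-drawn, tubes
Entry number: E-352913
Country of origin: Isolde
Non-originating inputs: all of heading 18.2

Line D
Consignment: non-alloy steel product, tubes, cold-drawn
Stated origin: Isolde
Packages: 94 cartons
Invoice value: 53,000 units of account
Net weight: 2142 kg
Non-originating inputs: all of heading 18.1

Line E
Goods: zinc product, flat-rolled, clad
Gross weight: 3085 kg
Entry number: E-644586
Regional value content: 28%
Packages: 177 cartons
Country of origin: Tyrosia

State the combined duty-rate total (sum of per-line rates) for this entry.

155%

Line A: non-alloy steel → 18.3; flat-rolled → 18.3.3; clad → 18.3.3.2. Scheduled 36%. No special measure applies. → 36%.
Line B: zinc → 18.2; wire → 18.2.2; cold-drawn → 18.2.2.2. Scheduled 35%. Brenmore agreement on 18.1: 18.2.2.2 not covered. → 35%.
Line C: stainless steel → 18.1; tubes → 18.1.2; cold-drawn → 18.1.2.3. Scheduled 9%. Isolde agreement on 18.1.2.1: 18.1.2.3 not covered. → 9%.
Line D: non-alloy steel → 18.3; tubes → 18.3.2; cold-drawn → 18.3.2.3. Scheduled 29%. Isolde agreement on 18.1.2.1: 18.3.2.3 not covered. → 29%.
Line E: zinc → 18.2; flat-rolled → 18.2.1; clad → 18.2.1.2. Scheduled 35%. quota on 18.2.1 exhausted → over-quota 46%; Tyrosia agreement on 18.2.1: RVC < 40%. → 46%.
Sum: 36% + 35% + 9% + 29% + 46% = 155%.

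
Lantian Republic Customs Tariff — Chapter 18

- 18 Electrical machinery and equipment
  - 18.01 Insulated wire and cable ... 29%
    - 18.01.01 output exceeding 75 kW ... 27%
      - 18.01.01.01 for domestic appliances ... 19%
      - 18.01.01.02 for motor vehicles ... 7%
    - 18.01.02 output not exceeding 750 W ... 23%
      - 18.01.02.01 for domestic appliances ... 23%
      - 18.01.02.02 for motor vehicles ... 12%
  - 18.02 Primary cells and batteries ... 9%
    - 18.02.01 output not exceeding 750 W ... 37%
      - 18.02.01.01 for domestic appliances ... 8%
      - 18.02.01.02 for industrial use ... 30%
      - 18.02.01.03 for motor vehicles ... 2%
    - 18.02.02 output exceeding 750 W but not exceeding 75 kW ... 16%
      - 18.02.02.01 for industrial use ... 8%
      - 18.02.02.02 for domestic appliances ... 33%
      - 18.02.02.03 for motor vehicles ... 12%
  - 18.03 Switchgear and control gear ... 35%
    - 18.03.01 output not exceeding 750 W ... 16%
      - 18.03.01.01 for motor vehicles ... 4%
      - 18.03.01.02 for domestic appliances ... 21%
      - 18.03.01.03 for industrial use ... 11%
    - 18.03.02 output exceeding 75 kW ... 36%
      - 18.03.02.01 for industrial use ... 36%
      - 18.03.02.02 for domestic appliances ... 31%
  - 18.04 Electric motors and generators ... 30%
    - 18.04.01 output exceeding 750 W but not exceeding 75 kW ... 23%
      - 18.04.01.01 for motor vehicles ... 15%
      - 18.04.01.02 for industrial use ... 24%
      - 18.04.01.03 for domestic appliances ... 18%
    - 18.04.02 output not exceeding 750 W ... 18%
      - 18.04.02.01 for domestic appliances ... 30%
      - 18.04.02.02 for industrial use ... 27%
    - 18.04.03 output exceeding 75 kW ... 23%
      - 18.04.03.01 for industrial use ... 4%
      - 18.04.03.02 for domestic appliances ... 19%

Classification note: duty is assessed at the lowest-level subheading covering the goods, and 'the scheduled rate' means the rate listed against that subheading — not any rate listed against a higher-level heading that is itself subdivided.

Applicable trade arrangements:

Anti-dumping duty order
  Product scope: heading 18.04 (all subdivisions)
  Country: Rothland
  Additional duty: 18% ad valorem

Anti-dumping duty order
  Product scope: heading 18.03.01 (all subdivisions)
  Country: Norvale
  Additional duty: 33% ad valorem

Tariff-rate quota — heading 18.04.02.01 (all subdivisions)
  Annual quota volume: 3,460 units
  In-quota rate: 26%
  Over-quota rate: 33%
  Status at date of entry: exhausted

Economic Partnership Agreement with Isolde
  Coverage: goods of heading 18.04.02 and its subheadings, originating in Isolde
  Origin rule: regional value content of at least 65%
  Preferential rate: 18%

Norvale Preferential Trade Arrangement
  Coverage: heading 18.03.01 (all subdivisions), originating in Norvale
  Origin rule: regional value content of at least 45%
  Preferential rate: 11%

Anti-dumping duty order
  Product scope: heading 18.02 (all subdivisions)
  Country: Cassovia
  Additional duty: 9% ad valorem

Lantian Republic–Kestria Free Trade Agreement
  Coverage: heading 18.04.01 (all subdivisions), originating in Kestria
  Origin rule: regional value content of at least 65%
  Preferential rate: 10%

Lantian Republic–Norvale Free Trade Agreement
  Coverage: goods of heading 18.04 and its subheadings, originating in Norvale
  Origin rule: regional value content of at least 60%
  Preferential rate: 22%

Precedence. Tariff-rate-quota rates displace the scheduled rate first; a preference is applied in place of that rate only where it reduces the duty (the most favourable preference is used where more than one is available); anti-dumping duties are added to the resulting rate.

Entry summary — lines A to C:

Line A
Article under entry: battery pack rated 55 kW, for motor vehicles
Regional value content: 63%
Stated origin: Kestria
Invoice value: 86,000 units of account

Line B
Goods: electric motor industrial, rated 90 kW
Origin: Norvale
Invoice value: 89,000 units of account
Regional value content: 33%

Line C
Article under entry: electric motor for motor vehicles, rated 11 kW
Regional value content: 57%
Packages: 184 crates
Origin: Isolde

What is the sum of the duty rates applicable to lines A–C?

31%

Line A: battery pack → 18.02; rated 55 kW → 18.02.02; for motor vehicles → 18.02.02.03. Scheduled 12%. Kestria agreement on 18.04.01: 18.02.02.03 not covered. → 12%.
Line B: electric motor → 18.04; rated 90 kW → 18.04.03; industrial → 18.04.03.01. Scheduled 4%. Norvale agreement on 18.03.01: 18.04.03.01 not covered; Norvale agreement on 18.04: RVC < 60%. → 4%.
Line C: electric motor → 18.04; rated 11 kW → 18.04.01; for motor vehicles → 18.04.01.01. Scheduled 15%. Isolde agreement on 18.04.02: 18.04.01.01 not covered. → 15%.
Sum: 12% + 4% + 15% = 31%.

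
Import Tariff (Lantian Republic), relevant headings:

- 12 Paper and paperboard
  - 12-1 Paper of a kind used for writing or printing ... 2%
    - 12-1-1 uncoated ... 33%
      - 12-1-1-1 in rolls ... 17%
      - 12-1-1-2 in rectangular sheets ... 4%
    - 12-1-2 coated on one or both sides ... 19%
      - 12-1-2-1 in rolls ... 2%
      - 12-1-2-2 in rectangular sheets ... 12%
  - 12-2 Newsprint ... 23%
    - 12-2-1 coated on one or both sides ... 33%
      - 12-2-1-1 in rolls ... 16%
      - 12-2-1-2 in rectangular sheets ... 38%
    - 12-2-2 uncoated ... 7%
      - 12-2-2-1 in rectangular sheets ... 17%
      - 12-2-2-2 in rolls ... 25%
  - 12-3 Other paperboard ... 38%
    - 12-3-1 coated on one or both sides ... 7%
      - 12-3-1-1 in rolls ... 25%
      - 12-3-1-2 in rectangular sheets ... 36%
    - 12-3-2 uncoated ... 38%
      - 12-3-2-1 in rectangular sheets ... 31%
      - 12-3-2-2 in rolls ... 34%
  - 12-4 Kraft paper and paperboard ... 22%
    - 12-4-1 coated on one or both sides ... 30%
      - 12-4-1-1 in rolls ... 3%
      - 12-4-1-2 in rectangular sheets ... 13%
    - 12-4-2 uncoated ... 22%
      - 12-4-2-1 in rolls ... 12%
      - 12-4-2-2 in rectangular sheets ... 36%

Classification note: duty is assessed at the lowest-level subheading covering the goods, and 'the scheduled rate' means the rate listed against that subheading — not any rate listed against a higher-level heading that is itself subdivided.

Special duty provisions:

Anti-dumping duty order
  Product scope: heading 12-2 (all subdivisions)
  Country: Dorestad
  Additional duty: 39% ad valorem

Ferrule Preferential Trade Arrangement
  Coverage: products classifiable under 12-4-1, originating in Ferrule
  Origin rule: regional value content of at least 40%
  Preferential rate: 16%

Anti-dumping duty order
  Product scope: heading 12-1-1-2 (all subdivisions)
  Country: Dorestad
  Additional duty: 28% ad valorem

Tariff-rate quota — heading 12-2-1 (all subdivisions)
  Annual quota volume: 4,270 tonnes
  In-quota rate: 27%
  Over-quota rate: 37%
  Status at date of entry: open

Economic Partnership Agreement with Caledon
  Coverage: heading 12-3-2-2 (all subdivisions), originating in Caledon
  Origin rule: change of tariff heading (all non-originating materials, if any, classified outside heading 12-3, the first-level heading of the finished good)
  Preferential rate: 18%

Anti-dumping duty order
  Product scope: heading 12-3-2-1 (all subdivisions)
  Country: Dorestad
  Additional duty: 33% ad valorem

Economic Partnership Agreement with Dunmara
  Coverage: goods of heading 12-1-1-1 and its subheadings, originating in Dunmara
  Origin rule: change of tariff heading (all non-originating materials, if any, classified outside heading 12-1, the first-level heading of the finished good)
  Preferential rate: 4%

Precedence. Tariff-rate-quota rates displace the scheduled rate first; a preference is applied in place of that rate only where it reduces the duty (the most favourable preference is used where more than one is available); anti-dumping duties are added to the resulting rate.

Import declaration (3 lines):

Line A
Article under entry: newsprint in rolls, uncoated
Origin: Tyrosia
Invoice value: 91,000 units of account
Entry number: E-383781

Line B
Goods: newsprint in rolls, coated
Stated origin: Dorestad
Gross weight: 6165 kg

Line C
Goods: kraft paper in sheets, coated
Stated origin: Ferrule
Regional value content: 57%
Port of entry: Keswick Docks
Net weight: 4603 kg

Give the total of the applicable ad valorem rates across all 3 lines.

104%

Line A: newsprint → 12-2; uncoated → 12-2-2; in rolls → 12-2-2-2. Scheduled 25%. No special measure applies. → 25%.
Line B: newsprint → 12-2; coated → 12-2-1; in rolls → 12-2-1-1. Scheduled 16%. quota on 12-2-1 open → in-quota 27%; anti-dumping (Dorestad, 12-2): +39%; total 27% + 39% = 66%. → 66%.
Line C: kraft paper → 12-4; coated → 12-4-1; in sheets → 12-4-1-2. Scheduled 13%. Ferrule agreement on 12-4-1: RVC ≥ 40% → 16% available; preference 16% not lower than 13% → no reduction. → 13%.
Sum: 25% + 66% + 13% = 104%.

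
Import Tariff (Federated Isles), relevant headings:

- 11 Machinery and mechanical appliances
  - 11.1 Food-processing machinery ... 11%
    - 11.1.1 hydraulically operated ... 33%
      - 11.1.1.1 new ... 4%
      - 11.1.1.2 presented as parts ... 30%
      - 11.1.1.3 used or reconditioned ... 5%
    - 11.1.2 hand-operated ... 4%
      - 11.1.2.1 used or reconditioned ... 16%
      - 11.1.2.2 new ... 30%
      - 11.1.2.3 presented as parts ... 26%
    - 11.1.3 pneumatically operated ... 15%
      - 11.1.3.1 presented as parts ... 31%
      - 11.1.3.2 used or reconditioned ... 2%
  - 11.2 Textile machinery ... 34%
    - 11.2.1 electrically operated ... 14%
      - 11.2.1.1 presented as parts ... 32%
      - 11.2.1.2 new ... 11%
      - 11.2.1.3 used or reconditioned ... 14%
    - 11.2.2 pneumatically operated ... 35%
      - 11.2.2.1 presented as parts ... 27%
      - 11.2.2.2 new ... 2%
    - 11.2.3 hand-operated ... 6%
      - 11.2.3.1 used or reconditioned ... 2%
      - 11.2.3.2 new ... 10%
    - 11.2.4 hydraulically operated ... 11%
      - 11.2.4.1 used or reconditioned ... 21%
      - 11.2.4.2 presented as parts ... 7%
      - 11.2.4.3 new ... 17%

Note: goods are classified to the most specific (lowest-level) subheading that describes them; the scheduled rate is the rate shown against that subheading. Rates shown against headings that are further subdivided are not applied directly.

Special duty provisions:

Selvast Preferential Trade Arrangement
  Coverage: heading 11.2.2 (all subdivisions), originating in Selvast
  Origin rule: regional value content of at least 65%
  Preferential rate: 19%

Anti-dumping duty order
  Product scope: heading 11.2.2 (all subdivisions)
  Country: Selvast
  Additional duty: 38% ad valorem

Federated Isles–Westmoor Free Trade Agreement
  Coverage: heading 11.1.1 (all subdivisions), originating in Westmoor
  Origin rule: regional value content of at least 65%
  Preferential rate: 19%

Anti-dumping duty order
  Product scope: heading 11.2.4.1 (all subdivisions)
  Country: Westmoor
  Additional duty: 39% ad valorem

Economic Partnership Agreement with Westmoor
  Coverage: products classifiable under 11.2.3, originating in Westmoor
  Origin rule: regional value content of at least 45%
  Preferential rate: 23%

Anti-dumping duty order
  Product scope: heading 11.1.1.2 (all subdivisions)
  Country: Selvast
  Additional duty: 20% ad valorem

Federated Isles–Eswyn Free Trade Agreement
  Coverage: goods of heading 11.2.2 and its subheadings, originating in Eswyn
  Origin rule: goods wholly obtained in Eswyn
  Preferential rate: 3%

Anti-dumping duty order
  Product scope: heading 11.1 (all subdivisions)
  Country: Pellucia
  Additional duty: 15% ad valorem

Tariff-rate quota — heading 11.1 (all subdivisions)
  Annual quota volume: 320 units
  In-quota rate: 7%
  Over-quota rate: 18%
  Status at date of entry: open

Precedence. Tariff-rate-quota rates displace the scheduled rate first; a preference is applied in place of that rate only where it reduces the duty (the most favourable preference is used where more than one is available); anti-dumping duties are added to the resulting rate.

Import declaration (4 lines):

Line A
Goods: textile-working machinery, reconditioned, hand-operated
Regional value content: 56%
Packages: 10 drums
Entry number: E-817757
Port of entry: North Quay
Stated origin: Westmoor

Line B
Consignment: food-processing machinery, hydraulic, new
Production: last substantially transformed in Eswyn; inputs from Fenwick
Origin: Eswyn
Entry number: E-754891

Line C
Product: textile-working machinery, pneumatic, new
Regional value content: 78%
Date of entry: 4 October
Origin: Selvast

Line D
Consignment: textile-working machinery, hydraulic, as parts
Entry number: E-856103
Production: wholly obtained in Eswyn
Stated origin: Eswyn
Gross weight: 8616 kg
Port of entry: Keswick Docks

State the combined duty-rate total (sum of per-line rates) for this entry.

Line A: textile-working → 11.2; hand-operated → 11.2.3; reconditioned → 11.2.3.1. Scheduled 2%. Westmoor agreement on 11.1.1: 11.2.3.1 not covered; Westmoor agreement on 11.2.3: RVC ≥ 45% → 23% available; preference 23% not lower than 2% → no reduction. → 2%.
Line B: food-processing → 11.1; hydraulic → 11.1.1; new → 11.1.1.1. Scheduled 4%. quota on 11.1 open → in-quota 7%; Eswyn agreement on 11.2.2: 11.1.1.1 not covered. → 7%.
Line C: textile-working → 11.2; pneumatic → 11.2.2; new → 11.2.2.2. Scheduled 2%. Selvast agreement on 11.2.2: RVC ≥ 65% → 19% available; preference 19% not lower than 2% → no reduction; anti-dumping (Selvast, 11.2.2): +38%; total 2% + 38% = 40%. → 40%.
Line D: textile-working → 11.2; hydraulic → 11.2.4; as parts → 11.2.4.2. Scheduled 7%. Eswyn agreement on 11.2.2: 11.2.4.2 not covered. → 7%.
Sum: 2% + 7% + 40% + 7% = 56%.

56%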